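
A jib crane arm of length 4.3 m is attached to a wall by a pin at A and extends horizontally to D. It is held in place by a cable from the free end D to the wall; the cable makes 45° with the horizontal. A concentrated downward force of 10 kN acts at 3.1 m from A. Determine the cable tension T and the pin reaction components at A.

T = 10.20 kN, A_x = 7.209 kN, A_y = 2.791 kN

ΣM about A: T·sin45°·4.3 − 10·3.1 = 0 → T = 31/(4.3·0.707107) = 10.1955 ≈ 10.20 kN.
ΣF_x = 0: A_x − T·cos45° = 0 → A_x = 10.1955 × 0.707107 = 7.209 kN.
ΣF_y = 0: A_y + T·sin45° − 10 = 0 → A_y = 10 − 10.1955 × 0.707107 = 2.791 kN.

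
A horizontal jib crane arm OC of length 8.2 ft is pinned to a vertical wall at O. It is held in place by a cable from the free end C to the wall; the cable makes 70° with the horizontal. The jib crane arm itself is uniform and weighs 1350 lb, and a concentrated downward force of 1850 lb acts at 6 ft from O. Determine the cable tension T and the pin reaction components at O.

T = 2159 lb, O_x = 738.4 lb, O_y = 1171 lb

ΣM about O: T·sin70°·8.2 − 1350·4.1 − 1850·6 = 0 → T = 16635/(8.2·0.939693) = 2158.85 ≈ 2159 lb.
ΣF_x = 0: O_x − T·cos70° = 0 → O_x = 2158.85 × 0.34202 = 738.4 lb.
ΣF_y = 0: O_y + T·sin70° − 1350 − 1850 = 0 → O_y = 3200 − 2158.85 × 0.939693 = 1171 lb.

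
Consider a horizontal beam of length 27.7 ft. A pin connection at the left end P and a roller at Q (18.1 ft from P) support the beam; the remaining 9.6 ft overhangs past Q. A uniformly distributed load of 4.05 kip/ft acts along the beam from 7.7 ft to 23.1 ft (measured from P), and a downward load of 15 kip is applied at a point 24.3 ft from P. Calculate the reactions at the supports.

Resultant of the distributed load: 4.05 × 15.4 = 62.37 kip at 15.4 ft from P.
ΣM about P: Q_y·18.1 − (4.05·15.4)·15.4 − 15·24.3 = 0 → Q_y = 1324.998/18.1 = 73.2043 ≈ 73.20 kip.
ΣF_y = 0: P_y + 73.2043 − 4.05·15.4 − 15 = 0 → P_y = 4.166 kip.
ΣF_x = 0: no horizontal applied forces, so P_x = 0.

P_x = 0, P_y = 4.166 kip, Q_y = 73.20 kip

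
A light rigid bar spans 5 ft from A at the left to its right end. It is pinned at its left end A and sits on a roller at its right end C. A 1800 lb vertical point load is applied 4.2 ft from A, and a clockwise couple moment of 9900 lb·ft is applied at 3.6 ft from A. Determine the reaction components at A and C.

ΣM about A: C_y·5 − 1800·4.2 − 9900 = 0 → C_y = 17460/5 = 3492 lb.
ΣF_y = 0: A_y + 3492 − 1800 = 0 → A_y = -1692 lb.
ΣF_x = 0: no horizontal applied forces, so A_x = 0.

A_x = 0, A_y = -1692 lb, C_y = 3492 lb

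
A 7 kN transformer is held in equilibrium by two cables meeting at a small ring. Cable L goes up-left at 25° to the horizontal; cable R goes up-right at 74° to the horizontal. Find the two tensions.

ΣF_x = 0: −T_L·cos25° + T_R·cos74° = 0 → T_R = 3.28804·T_L.
ΣF_y = 0: T_L·sin25° + T_R·sin74° = 7.
Substitute: T_L·(0.422618 + 3.28804·0.961262) = 7 → T_L = 1.95351 ≈ 1.954 kN.
Then T_R = 3.28804 × 1.95351 = 6.423 kN.

T_L = 1.954 kN, T_R = 6.423 kN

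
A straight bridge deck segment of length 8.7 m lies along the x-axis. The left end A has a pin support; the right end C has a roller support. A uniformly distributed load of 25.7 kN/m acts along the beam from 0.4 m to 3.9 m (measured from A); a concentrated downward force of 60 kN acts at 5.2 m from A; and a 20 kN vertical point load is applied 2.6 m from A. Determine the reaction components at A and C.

Resultant of the distributed load: 25.7 × 3.5 = 89.95 kN at 2.15 m from A.
Taking moments about A: C_y·8.7 − (25.7·3.5)·2.15 − 60·5.2 − 20·2.6 = 0 → C_y = 557.3925/8.7 = 64.0681 ≈ 64.07 kN.
ΣF_y = 0: A_y + 64.0681 − 25.7·3.5 − 60 − 20 = 0 → A_y = 105.9 kN.
ΣF_x = 0: no horizontal applied forces, so A_x = 0.

A_x = 0, A_y = 105.9 kN, C_y = 64.07 kN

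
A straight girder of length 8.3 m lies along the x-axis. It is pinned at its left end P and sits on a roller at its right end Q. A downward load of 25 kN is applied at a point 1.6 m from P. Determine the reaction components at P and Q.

P_x = 0, P_y = 20.18 kN, Q_y = 4.819 kN

Moments about P: Q_y·8.3 − 25·1.6 = 0 → Q_y = 40/8.3 = 4.81928 ≈ 4.819 kN.
ΣF_y = 0: P_y + 4.81928 − 25 = 0 → P_y = 20.18 kN.
ΣF_x = 0: no horizontal applied forces, so P_x = 0.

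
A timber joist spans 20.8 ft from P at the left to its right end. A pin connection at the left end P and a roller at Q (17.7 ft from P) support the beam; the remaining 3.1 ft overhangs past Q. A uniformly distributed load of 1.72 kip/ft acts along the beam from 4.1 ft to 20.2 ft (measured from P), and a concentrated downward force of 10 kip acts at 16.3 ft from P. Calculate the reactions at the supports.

Resultant of the distributed load: 1.72 × 16.1 = 27.692 kip at 12.15 ft from P.
Moments about P: Q_y·17.7 − (1.72·16.1)·12.15 − 10·16.3 = 0 → Q_y = 499.4578/17.7 = 28.218 ≈ 28.22 kip.
ΣF_y = 0: P_y + 28.218 − 1.72·16.1 − 10 = 0 → P_y = 9.474 kip.
ΣF_x = 0: no horizontal applied forces, so P_x = 0.

P_x = 0, P_y = 9.474 kip, Q_y = 28.22 kip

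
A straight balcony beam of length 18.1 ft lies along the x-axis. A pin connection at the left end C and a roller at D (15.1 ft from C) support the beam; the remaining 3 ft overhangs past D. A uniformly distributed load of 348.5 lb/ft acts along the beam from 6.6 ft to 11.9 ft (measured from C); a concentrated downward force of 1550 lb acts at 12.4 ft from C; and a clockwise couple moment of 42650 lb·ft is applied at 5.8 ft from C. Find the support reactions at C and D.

C_x = 0, C_y = -1832 lb, D_y = 5229 lb

Resultant of the distributed load: 348.5 × 5.3 = 1847.05 lb at 9.25 ft from C.
ΣM about C: D_y·15.1 − (348.5·5.3)·9.25 − 1550·12.4 − 42650 = 0 → D_y = 78955.2125/15.1 = 5228.82 ≈ 5229 lb.
ΣF_y = 0: C_y + 5228.82 − 348.5·5.3 − 1550 = 0 → C_y = -1832 lb.
ΣF_x = 0: no horizontal applied forces, so C_x = 0.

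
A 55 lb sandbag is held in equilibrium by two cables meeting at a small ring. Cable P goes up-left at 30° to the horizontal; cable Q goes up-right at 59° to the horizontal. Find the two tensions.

ΣF_x = 0: −T_P·cos30° + T_Q·cos59° = 0 → T_Q = 1.68148·T_P.
ΣF_y = 0: T_P·sin30° + T_Q·sin59° = 55.
Substitute: T_P·(0.5 + 1.68148·0.857167) = 55 → T_P = 28.3314 ≈ 28.33 lb.
Then T_Q = 1.68148 × 28.3314 = 47.64 lb.

T_P = 28.33 lb, T_Q = 47.64 lb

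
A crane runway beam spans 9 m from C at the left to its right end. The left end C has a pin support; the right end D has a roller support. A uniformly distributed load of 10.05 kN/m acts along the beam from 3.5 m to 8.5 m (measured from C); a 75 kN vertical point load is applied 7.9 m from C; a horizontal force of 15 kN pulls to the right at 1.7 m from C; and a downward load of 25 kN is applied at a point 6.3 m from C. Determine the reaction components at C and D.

Resultant of the distributed load: 10.05 × 5 = 50.25 kN at 6 m from C.
ΣM about C: D_y·9 − (10.05·5)·6 − 75·7.9 − 25·6.3 = 0 → D_y = 1051.5/9 = 116.833 ≈ 116.8 kN.
ΣF_y = 0: C_y + 116.833 − 10.05·5 − 75 − 25 = 0 → C_y = 33.42 kN.
ΣF_x = 0: C_x + 15 = 0 → C_x = -15.00 kN.

C_x = -15.00 kN, C_y = 33.42 kN, D_y = 116.8 kN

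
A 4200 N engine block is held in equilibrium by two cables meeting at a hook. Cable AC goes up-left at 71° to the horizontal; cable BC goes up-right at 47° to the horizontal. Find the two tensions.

ΣF_x = 0: −T_AC·cos71° + T_BC·cos47° = 0 → T_BC = 0.477374·T_AC.
ΣF_y = 0: T_AC·sin71° + T_BC·sin47° = 4200.
Substitute: T_AC·(0.945519 + 0.477374·0.731354) = 4200 → T_AC = 3244.12 ≈ 3244 N.
Then T_BC = 0.477374 × 3244.12 = 1549 N.

T_AC = 3244 N, T_BC = 1549 N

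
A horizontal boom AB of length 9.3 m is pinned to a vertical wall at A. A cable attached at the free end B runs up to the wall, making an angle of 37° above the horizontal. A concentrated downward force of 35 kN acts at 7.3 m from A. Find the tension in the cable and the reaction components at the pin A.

ΣM about A: T·sin37°·9.3 − 35·7.3 = 0 → T = 255.5/(9.3·0.601815) = 45.6504 ≈ 45.65 kN.
ΣF_x = 0: A_x − T·cos37° = 0 → A_x = 45.6504 × 0.798636 = 36.46 kN.
ΣF_y = 0: A_y + T·sin37° − 35 = 0 → A_y = 35 − 45.6504 × 0.601815 = 7.527 kN.

T = 45.65 kN, A_x = 36.46 kN, A_y = 7.527 kN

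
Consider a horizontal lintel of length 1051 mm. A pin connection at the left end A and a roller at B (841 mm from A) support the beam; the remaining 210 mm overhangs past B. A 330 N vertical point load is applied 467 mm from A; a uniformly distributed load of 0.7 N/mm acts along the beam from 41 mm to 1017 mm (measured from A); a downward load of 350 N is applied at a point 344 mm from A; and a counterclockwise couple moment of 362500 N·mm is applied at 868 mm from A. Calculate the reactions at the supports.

Resultant of the distributed load: 0.7 × 976 = 683.2 N at 529 mm from A.
ΣM about A: B_y·841 − 330·467 − (0.7·976)·529 − 350·344 + 362500 = 0 → B_y = 273422.8/841 = 325.116 ≈ 325.1 N.
ΣF_y = 0: A_y + 325.116 − 330 − 0.7·976 − 350 = 0 → A_y = 1038 N.
ΣF_x = 0: no horizontal applied forces, so A_x = 0.

A_x = 0, A_y = 1038 N, B_y = 325.1 N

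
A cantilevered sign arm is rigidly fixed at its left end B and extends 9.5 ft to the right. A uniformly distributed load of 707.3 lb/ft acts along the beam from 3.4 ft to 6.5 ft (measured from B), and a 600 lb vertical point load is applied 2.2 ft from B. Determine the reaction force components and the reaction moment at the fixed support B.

B_x = 0, B_y = 2793 lb, M_B = 12170 lb·ft

Resultant of the distributed load: 707.3 × 3.1 = 2192.63 lb at 4.95 ft from B.
ΣF_x = 0: B_x = 0.
ΣF_y = 0: B_y − 707.3·3.1 − 600 = 0 → B_y = 2793 lb.
ΣM about B: M_B − (707.3·3.1)·4.95 − 600·2.2 = 0 → M_B = 12170 lb·ft.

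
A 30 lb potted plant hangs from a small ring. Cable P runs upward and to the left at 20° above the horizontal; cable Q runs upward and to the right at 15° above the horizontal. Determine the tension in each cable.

T_P = 50.52 lb, T_Q = 49.15 lb

ΣF_x = 0: −T_P·cos20° + T_Q·cos15° = 0 → T_Q = 0.972841·T_P.
ΣF_y = 0: T_P·sin20° + T_Q·sin15° = 30.
Substitute: T_P·(0.34202 + 0.972841·0.258819) = 30 → T_P = 50.5212 ≈ 50.52 lb.
Then T_Q = 0.972841 × 50.5212 = 49.15 lb.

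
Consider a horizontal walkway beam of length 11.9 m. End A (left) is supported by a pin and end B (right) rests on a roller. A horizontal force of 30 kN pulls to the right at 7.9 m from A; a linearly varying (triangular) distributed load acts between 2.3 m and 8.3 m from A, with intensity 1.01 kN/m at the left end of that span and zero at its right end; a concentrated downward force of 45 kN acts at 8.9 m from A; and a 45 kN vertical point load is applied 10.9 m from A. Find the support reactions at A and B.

A_x = -30.00 kN, A_y = 17.06 kN, B_y = 75.97 kN

Resultant of the triangular load: ½ × 1.01 × 6 = 3.03 kN, acting at 4.3 m from A (one-third of the span from the peak).
Moments about A: B_y·11.9 − (½·1.01·6)·4.3 − 45·8.9 − 45·10.9 = 0 → B_y = 904.029/11.9 = 75.9688 ≈ 75.97 kN.
ΣF_y = 0: A_y + 75.9688 − ½·1.01·6 − 45 − 45 = 0 → A_y = 17.06 kN.
ΣF_x = 0: A_x + 30 = 0 → A_x = -30.00 kN.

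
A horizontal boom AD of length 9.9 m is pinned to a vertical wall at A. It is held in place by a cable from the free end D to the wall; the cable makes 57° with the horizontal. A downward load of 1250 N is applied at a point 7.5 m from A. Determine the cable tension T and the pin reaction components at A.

ΣM about A: T·sin57°·9.9 − 1250·7.5 = 0 → T = 9375/(9.9·0.838671) = 1129.13 ≈ 1129 N.
ΣF_x = 0: A_x − T·cos57° = 0 → A_x = 1129.13 × 0.544639 = 615.0 N.
ΣF_y = 0: A_y + T·sin57° − 1250 = 0 → A_y = 1250 − 1129.13 × 0.838671 = 303.0 N.

T = 1129 N, A_x = 615.0 N, A_y = 303.0 N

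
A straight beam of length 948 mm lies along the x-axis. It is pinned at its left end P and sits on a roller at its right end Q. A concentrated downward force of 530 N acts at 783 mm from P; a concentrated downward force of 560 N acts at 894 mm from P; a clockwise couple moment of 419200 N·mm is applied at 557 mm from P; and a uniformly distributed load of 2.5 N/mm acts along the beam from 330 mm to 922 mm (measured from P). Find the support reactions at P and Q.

Resultant of the distributed load: 2.5 × 592 = 1480 N at 626 mm from P.
Taking moments about P: Q_y·948 − 530·783 − 560·894 − 419200 − (2.5·592)·626 = 0 → Q_y = 2261310/948 = 2385.35 ≈ 2385 N.
ΣF_y = 0: P_y + 2385.35 − 530 − 560 − 2.5·592 = 0 → P_y = 184.7 N.
ΣF_x = 0: no horizontal applied forces, so P_x = 0.

P_x = 0, P_y = 184.7 N, Q_y = 2385 N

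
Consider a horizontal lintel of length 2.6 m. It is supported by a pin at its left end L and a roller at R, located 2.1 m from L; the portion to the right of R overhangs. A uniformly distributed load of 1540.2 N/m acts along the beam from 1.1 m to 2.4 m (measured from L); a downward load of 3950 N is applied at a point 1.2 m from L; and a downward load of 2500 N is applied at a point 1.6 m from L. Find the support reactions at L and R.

L_x = 0, L_y = 2622 N, R_y = 5830 N

Resultant of the distributed load: 1540.2 × 1.3 = 2002.26 N at 1.75 m from L.
Moments about L: R_y·2.1 − (1540.2·1.3)·1.75 − 3950·1.2 − 2500·1.6 = 0 → R_y = 12243.955/2.1 = 5830.45 ≈ 5830 N.
ΣF_y = 0: L_y + 5830.45 − 1540.2·1.3 − 3950 − 2500 = 0 → L_y = 2622 N.
ΣF_x = 0: no horizontal applied forces, so L_x = 0.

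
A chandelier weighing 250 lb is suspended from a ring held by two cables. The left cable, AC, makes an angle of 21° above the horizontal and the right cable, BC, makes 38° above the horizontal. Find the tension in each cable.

ΣF_x = 0: −T_AC·cos21° + T_BC·cos38° = 0 → T_BC = 1.18473·T_AC.
ΣF_y = 0: T_AC·sin21° + T_BC·sin38° = 250.
Substitute: T_AC·(0.358368 + 1.18473·0.615661) = 250 → T_AC = 229.83 ≈ 229.8 lb.
Then T_BC = 1.18473 × 229.83 = 272.3 lb.

T_AC = 229.8 lb, T_BC = 272.3 lb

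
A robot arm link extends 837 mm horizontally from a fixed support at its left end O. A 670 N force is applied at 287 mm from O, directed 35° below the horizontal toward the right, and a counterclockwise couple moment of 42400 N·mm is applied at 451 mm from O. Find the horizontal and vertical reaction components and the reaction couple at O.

ΣF_x = 0: O_x + 670·cos35° = 0 → O_x = -548.8 N.
ΣF_y = 0: O_y − 670·sin35° = 0 → O_y = 384.3 N.
ΣM about O: M_O − 670·sin35°·287 + 42400 = 0 → M_O = 67890 N·mm.

O_x = -548.8 N, O_y = 384.3 N, M_O = 67890 N·mm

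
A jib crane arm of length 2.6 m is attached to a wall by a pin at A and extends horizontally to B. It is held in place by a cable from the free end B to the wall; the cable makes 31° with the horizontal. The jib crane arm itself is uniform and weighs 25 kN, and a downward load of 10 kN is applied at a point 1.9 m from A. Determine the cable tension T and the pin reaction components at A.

ΣM about A: T·sin31°·2.6 − 25·1.3 − 10·1.9 = 0 → T = 51.5/(2.6·0.515038) = 38.4587 ≈ 38.46 kN.
ΣF_x = 0: A_x − T·cos31° = 0 → A_x = 38.4587 × 0.857167 = 32.97 kN.
ΣF_y = 0: A_y + T·sin31° − 25 − 10 = 0 → A_y = 35 − 38.4587 × 0.515038 = 15.19 kN.

T = 38.46 kN, A_x = 32.97 kN, A_y = 15.19 kN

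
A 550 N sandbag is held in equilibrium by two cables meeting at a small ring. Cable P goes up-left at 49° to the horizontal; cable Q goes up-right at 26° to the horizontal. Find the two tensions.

T_P = 511.8 N, T_Q = 373.6 N

ΣF_x = 0: −T_P·cos49° + T_Q·cos26° = 0 → T_Q = 0.729933·T_P.
ΣF_y = 0: T_P·sin49° + T_Q·sin26° = 550.
Substitute: T_P·(0.75471 + 0.729933·0.438371) = 550 → T_P = 511.775 ≈ 511.8 N.
Then T_Q = 0.729933 × 511.775 = 373.6 N.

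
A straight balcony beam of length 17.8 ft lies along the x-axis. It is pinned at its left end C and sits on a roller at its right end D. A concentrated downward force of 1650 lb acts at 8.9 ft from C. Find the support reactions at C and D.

C_x = 0, C_y = 825.0 lb, D_y = 825.0 lb

ΣM about C: D_y·17.8 − 1650·8.9 = 0 → D_y = 14685/17.8 = 825.0 lb.
ΣF_y = 0: C_y + 825 − 1650 = 0 → C_y = 825.0 lb.
ΣF_x = 0: no horizontal applied forces, so C_x = 0.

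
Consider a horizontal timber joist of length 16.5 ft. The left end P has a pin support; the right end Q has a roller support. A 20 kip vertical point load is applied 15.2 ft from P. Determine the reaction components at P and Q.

P_x = 0, P_y = 1.576 kip, Q_y = 18.42 kip

ΣM about P: Q_y·16.5 − 20·15.2 = 0 → Q_y = 304/16.5 = 18.4242 ≈ 18.42 kip.
ΣF_y = 0: P_y + 18.4242 − 20 = 0 → P_y = 1.576 kip.
ΣF_x = 0: no horizontal applied forces, so P_x = 0.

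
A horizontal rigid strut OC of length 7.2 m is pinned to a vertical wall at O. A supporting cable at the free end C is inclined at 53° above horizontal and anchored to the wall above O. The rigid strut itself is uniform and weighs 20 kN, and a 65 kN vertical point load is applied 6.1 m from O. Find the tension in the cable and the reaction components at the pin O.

T = 81.48 kN, O_x = 49.03 kN, O_y = 19.93 kN

ΣM about O: T·sin53°·7.2 − 20·3.6 − 65·6.1 = 0 → T = 468.5/(7.2·0.798636) = 81.4757 ≈ 81.48 kN.
ΣF_x = 0: O_x − T·cos53° = 0 → O_x = 81.4757 × 0.601815 = 49.03 kN.
ΣF_y = 0: O_y + T·sin53° − 20 − 65 = 0 → O_y = 85 − 81.4757 × 0.798636 = 19.93 kN.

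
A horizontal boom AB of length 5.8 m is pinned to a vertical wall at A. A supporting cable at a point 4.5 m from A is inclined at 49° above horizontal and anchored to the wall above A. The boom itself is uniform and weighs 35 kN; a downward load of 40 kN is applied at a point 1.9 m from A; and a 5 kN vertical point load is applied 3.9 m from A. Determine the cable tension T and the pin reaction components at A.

T = 58.01 kN, A_x = 38.06 kN, A_y = 36.22 kN

ΣM about A: T·sin49°·4.5 − 35·2.9 − 40·1.9 − 5·3.9 = 0 → T = 197/(4.5·0.75471) = 58.0061 ≈ 58.01 kN.
ΣF_x = 0: A_x − T·cos49° = 0 → A_x = 58.0061 × 0.656059 = 38.06 kN.
ΣF_y = 0: A_y + T·sin49° − 35 − 40 − 5 = 0 → A_y = 80 − 58.0061 × 0.75471 = 36.22 kN.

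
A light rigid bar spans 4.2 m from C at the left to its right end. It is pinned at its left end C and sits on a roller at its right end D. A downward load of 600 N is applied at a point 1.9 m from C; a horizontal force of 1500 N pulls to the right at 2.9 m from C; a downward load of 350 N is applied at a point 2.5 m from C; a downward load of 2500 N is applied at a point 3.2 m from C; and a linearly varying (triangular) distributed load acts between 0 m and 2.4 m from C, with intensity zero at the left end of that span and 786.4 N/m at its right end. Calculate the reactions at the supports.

C_x = -1500 N, C_y = 1650 N, D_y = 2744 N

Resultant of the triangular load: ½ × 786.4 × 2.4 = 943.68 N, acting at 1.6 m from C (one-third of the span from the peak).
Moments about C: D_y·4.2 − 600·1.9 − 350·2.5 − 2500·3.2 − (½·786.4·2.4)·1.6 = 0 → D_y = 11524.888/4.2 = 2744.02 ≈ 2744 N.
ΣF_y = 0: C_y + 2744.02 − 600 − 350 − 2500 − ½·786.4·2.4 = 0 → C_y = 1650 N.
ΣF_x = 0: C_x + 1500 = 0 → C_x = -1500 N.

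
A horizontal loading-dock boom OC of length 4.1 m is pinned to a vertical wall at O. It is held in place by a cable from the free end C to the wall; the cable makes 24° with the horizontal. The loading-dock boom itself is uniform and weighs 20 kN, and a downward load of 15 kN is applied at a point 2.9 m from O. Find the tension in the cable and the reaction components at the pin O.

ΣM about O: T·sin24°·4.1 − 20·2.05 − 15·2.9 = 0 → T = 84.5/(4.1·0.406737) = 50.671 ≈ 50.67 kN.
ΣF_x = 0: O_x − T·cos24° = 0 → O_x = 50.671 × 0.913545 = 46.29 kN.
ΣF_y = 0: O_y + T·sin24° − 20 − 15 = 0 → O_y = 35 − 50.671 × 0.406737 = 14.39 kN.

T = 50.67 kN, O_x = 46.29 kN, O_y = 14.39 kN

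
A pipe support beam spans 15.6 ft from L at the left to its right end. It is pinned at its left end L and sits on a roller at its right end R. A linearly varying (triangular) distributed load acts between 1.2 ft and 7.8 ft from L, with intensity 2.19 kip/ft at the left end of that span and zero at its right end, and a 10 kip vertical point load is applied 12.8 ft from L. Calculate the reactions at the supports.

L_x = 0, L_y = 7.447 kip, R_y = 9.780 kip

Resultant of the triangular load: ½ × 2.19 × 6.6 = 7.227 kip, acting at 3.4 ft from L (one-third of the span from the peak).
ΣM about L: R_y·15.6 − (½·2.19·6.6)·3.4 − 10·12.8 = 0 → R_y = 152.5718/15.6 = 9.78024 ≈ 9.780 kip.
ΣF_y = 0: L_y + 9.78024 − ½·2.19·6.6 − 10 = 0 → L_y = 7.447 kip.
ΣF_x = 0: no horizontal applied forces, so L_x = 0.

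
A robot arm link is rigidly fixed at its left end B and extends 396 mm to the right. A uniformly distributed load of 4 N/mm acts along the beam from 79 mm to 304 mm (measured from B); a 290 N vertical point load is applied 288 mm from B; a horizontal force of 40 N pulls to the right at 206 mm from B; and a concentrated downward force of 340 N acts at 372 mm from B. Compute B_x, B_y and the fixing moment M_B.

Resultant of the distributed load: 4 × 225 = 900 N at 191.5 mm from B.
ΣF_x = 0: B_x + 40 = 0 → B_x = -40.00 N.
ΣF_y = 0: B_y − 4·225 − 290 − 340 = 0 → B_y = 1530 N.
ΣM about B: M_B − (4·225)·191.5 − 290·288 − 340·372 = 0 → M_B = 382400 N·mm.

B_x = -40.00 N, B_y = 1530 N, M_B = 382400 N·mm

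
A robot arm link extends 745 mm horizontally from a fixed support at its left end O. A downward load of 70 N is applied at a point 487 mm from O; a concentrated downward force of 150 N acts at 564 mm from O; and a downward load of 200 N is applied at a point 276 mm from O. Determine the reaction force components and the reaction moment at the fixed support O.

O_x = 0, O_y = 420.0 N, M_O = 173900 N·mm

ΣF_x = 0: O_x = 0.
ΣF_y = 0: O_y − 70 − 150 − 200 = 0 → O_y = 420.0 N.
ΣM about O: M_O − 70·487 − 150·564 − 200·276 = 0 → M_O = 173900 N·mm.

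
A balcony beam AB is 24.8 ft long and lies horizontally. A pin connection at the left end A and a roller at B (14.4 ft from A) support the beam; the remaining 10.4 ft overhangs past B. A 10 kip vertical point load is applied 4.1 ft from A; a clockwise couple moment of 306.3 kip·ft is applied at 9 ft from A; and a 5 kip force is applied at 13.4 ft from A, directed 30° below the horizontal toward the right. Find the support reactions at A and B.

ΣM about A: B_y·14.4 − 10·4.1 − 306.3 − 5·sin30°·13.4 = 0 → B_y = 380.8/14.4 = 26.4444 ≈ 26.44 kip.
ΣF_y = 0: A_y + 26.4444 − 10 − 5·sin30° = 0 → A_y = -13.94 kip.
ΣF_x = 0: A_x + 5·cos30° = 0 → A_x = -4.330 kip.

A_x = -4.330 kip, A_y = -13.94 kip, B_y = 26.44 kip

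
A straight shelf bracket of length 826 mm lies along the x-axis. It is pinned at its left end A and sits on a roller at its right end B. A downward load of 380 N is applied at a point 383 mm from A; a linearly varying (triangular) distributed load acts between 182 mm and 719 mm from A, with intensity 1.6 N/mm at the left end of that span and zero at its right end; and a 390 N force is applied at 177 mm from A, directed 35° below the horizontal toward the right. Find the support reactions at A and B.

Resultant of the triangular load: ½ × 1.6 × 537 = 429.6 N, acting at 361 mm from A (one-third of the span from the peak).
Taking moments about A: B_y·826 − 380·383 − (½·1.6·537)·361 − 390·sin35°·177 = 0 → B_y = 340220/826 = 411.889 ≈ 411.9 N.
ΣF_y = 0: A_y + 411.889 − 380 − ½·1.6·537 − 390·sin35° = 0 → A_y = 621.4 N.
ΣF_x = 0: A_x + 390·cos35° = 0 → A_x = -319.5 N.

A_x = -319.5 N, A_y = 621.4 N, B_y = 411.9 N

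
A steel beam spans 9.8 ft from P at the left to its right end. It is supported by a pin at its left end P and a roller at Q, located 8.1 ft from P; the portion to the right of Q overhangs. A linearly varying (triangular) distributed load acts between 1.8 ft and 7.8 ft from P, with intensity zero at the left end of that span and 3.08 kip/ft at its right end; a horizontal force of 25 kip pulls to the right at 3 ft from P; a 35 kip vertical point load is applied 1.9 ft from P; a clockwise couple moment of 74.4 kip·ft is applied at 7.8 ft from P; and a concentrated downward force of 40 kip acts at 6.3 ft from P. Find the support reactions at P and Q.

P_x = -25.00 kip, P_y = 29.12 kip, Q_y = 55.12 kip

Resultant of the triangular load: ½ × 3.08 × 6 = 9.24 kip, acting at 5.8 ft from P (one-third of the span from the peak).
Moments about P: Q_y·8.1 − (½·3.08·6)·5.8 − 35·1.9 − 74.4 − 40·6.3 = 0 → Q_y = 446.492/8.1 = 55.1225 ≈ 55.12 kip.
ΣF_y = 0: P_y + 55.1225 − ½·3.08·6 − 35 − 40 = 0 → P_y = 29.12 kip.
ΣF_x = 0: P_x + 25 = 0 → P_x = -25.00 kip.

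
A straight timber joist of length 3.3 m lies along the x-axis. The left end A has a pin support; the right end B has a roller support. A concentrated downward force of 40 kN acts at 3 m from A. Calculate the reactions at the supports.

A_x = 0, A_y = 3.636 kN, B_y = 36.36 kN

ΣM about A: B_y·3.3 − 40·3 = 0 → B_y = 120/3.3 = 36.3636 ≈ 36.36 kN.
ΣF_y = 0: A_y + 36.3636 − 40 = 0 → A_y = 3.636 kN.
ΣF_x = 0: no horizontal applied forces, so A_x = 0.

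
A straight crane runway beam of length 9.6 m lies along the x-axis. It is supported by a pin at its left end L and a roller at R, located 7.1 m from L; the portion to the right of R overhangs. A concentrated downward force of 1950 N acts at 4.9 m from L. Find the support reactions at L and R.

Moments about L: R_y·7.1 − 1950·4.9 = 0 → R_y = 9555/7.1 = 1345.77 ≈ 1346 N.
ΣF_y = 0: L_y + 1345.77 − 1950 = 0 → L_y = 604.2 N.
ΣF_x = 0: no horizontal applied forces, so L_x = 0.

L_x = 0, L_y = 604.2 N, R_y = 1346 N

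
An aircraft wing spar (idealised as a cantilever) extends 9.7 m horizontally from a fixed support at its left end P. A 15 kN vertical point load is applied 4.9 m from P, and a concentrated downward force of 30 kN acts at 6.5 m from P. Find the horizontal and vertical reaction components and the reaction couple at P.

ΣF_x = 0: P_x = 0.
ΣF_y = 0: P_y − 15 − 30 = 0 → P_y = 45.00 kN.
ΣM about P: M_P − 15·4.9 − 30·6.5 = 0 → M_P = 268.5 kN·m.

P_x = 0, P_y = 45.00 kN, M_P = 268.5 kN·m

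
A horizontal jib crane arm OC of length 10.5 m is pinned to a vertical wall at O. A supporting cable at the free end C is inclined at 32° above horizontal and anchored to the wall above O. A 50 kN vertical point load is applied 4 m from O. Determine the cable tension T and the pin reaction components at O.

ΣM about O: T·sin32°·10.5 − 50·4 = 0 → T = 200/(10.5·0.529919) = 35.9444 ≈ 35.94 kN.
ΣF_x = 0: O_x − T·cos32° = 0 → O_x = 35.9444 × 0.848048 = 30.48 kN.
ΣF_y = 0: O_y + T·sin32° − 50 = 0 → O_y = 50 − 35.9444 × 0.529919 = 30.95 kN.

T = 35.94 kN, O_x = 30.48 kN, O_y = 30.95 kN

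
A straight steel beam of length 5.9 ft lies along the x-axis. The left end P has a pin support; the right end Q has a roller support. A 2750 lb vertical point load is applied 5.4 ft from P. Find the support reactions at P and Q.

P_x = 0, P_y = 233.1 lb, Q_y = 2517 lb

Taking moments about P: Q_y·5.9 − 2750·5.4 = 0 → Q_y = 14850/5.9 = 2516.95 ≈ 2517 lb.
ΣF_y = 0: P_y + 2516.95 − 2750 = 0 → P_y = 233.1 lb.
ΣF_x = 0: no horizontal applied forces, so P_x = 0.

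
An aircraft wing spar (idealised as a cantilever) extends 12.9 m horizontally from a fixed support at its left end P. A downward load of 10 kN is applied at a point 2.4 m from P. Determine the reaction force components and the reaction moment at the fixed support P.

P_x = 0, P_y = 10.00 kN, M_P = 24.00 kN·m

ΣF_x = 0: P_x = 0.
ΣF_y = 0: P_y − 10 = 0 → P_y = 10.00 kN.
ΣM about P: M_P − 10·2.4 = 0 → M_P = 24.00 kN·m.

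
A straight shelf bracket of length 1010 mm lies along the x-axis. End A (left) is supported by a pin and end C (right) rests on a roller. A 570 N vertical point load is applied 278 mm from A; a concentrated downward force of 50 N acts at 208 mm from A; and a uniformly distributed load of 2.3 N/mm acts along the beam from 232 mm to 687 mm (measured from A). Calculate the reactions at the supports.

Resultant of the distributed load: 2.3 × 455 = 1046.5 N at 459.5 mm from A.
Taking moments about A: C_y·1010 − 570·278 − 50·208 − (2.3·455)·459.5 = 0 → C_y = 649726.75/1010 = 643.294 ≈ 643.3 N.
ΣF_y = 0: A_y + 643.294 − 570 − 50 − 2.3·455 = 0 → A_y = 1023 N.
ΣF_x = 0: no horizontal applied forces, so A_x = 0.

A_x = 0, A_y = 1023 N, C_y = 643.3 N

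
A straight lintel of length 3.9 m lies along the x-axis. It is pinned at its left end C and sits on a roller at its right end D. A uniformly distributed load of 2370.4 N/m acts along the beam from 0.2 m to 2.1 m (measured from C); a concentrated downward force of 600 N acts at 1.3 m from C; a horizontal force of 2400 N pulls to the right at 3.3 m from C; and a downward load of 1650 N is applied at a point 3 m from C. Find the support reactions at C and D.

Resultant of the distributed load: 2370.4 × 1.9 = 4503.76 N at 1.15 m from C.
ΣM about C: D_y·3.9 − (2370.4·1.9)·1.15 − 600·1.3 − 1650·3 = 0 → D_y = 10909.324/3.9 = 2797.26 ≈ 2797 N.
ΣF_y = 0: C_y + 2797.26 − 2370.4·1.9 − 600 − 1650 = 0 → C_y = 3956 N.
ΣF_x = 0: C_x + 2400 = 0 → C_x = -2400 N.

C_x = -2400 N, C_y = 3956 N, D_y = 2797 N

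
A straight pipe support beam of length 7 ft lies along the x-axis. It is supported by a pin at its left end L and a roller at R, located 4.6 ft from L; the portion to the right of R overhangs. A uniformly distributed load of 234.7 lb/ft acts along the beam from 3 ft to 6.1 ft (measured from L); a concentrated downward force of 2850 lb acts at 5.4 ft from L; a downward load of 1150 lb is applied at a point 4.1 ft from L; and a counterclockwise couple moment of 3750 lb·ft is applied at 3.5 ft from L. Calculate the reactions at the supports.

Resultant of the distributed load: 234.7 × 3.1 = 727.57 lb at 4.55 ft from L.
Taking moments about L: R_y·4.6 − (234.7·3.1)·4.55 − 2850·5.4 − 1150·4.1 + 3750 = 0 → R_y = 19665.4435/4.6 = 4275.1 ≈ 4275 lb.
ΣF_y = 0: L_y + 4275.1 − 234.7·3.1 − 2850 − 1150 = 0 → L_y = 452.5 lb.
ΣF_x = 0: no horizontal applied forces, so L_x = 0.

L_x = 0, L_y = 452.5 lb, R_y = 4275 lb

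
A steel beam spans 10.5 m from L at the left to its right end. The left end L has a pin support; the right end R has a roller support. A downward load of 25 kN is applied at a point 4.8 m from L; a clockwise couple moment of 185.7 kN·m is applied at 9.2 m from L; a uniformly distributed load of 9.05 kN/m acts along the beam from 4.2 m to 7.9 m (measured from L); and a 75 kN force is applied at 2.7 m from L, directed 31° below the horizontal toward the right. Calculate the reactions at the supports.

Resultant of the distributed load: 9.05 × 3.7 = 33.485 kN at 6.05 m from L.
Taking moments about L: R_y·10.5 − 25·4.8 − 185.7 − (9.05·3.7)·6.05 − 75·sin31°·2.7 = 0 → R_y = 612.579/10.5 = 58.3409 ≈ 58.34 kN.
ΣF_y = 0: L_y + 58.3409 − 25 − 9.05·3.7 − 75·sin31° = 0 → L_y = 38.77 kN.
ΣF_x = 0: L_x + 75·cos31° = 0 → L_x = -64.29 kN.

L_x = -64.29 kN, L_y = 38.77 kN, R_y = 58.34 kN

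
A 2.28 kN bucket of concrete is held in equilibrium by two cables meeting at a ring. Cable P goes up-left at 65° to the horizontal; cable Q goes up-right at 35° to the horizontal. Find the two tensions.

T_P = 1.896 kN, T_Q = 0.9784 kN

ΣF_x = 0: −T_P·cos65° + T_Q·cos35° = 0 → T_Q = 0.515922·T_P.
ΣF_y = 0: T_P·sin65° + T_Q·sin35° = 2.28.
Substitute: T_P·(0.906308 + 0.515922·0.573576) = 2.28 → T_P = 1.89648 ≈ 1.896 kN.
Then T_Q = 0.515922 × 1.89648 = 0.9784 kN.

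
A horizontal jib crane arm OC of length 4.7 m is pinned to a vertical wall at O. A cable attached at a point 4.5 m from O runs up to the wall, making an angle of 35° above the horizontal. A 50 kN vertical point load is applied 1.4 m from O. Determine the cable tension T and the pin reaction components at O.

ΣM about O: T·sin35°·4.5 − 50·1.4 = 0 → T = 70/(4.5·0.573576) = 27.1203 ≈ 27.12 kN.
ΣF_x = 0: O_x − T·cos35° = 0 → O_x = 27.1203 × 0.819152 = 22.22 kN.
ΣF_y = 0: O_y + T·sin35° − 50 = 0 → O_y = 50 − 27.1203 × 0.573576 = 34.44 kN.

T = 27.12 kN, O_x = 22.22 kN, O_y = 34.44 kN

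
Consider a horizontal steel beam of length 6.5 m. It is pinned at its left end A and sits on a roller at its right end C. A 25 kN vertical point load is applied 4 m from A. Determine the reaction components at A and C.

A_x = 0, A_y = 9.615 kN, C_y = 15.38 kN

Moments about A: C_y·6.5 − 25·4 = 0 → C_y = 100/6.5 = 15.3846 ≈ 15.38 kN.
ΣF_y = 0: A_y + 15.3846 − 25 = 0 → A_y = 9.615 kN.
ΣF_x = 0: no horizontal applied forces, so A_x = 0.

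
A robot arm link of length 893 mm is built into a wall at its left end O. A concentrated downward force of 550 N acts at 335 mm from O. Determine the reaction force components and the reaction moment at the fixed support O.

ΣF_x = 0: O_x = 0.
ΣF_y = 0: O_y − 550 = 0 → O_y = 550.0 N.
ΣM about O: M_O − 550·335 = 0 → M_O = 184200 N·mm.

O_x = 0, O_y = 550.0 N, M_O = 184200 N·mm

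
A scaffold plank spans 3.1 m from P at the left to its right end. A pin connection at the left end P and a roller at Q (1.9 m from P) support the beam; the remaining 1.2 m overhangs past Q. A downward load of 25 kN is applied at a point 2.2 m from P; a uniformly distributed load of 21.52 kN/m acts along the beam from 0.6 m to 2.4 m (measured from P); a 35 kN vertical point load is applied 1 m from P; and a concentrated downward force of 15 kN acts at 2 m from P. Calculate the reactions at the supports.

P_x = 0, P_y = 20.00 kN, Q_y = 93.74 kN

Resultant of the distributed load: 21.52 × 1.8 = 38.736 kN at 1.5 m from P.
Moments about P: Q_y·1.9 − 25·2.2 − (21.52·1.8)·1.5 − 35·1 − 15·2 = 0 → Q_y = 178.104/1.9 = 93.7389 ≈ 93.74 kN.
ΣF_y = 0: P_y + 93.7389 − 25 − 21.52·1.8 − 35 − 15 = 0 → P_y = 20.00 kN.
ΣF_x = 0: no horizontal applied forces, so P_x = 0.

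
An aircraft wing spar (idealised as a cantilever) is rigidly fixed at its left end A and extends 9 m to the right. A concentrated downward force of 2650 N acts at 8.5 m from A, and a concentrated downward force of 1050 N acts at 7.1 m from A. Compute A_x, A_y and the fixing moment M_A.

ΣF_x = 0: A_x = 0.
ΣF_y = 0: A_y − 2650 − 1050 = 0 → A_y = 3700 N.
ΣM about A: M_A − 2650·8.5 − 1050·7.1 = 0 → M_A = 29980 N·m.

A_x = 0, A_y = 3700 N, M_A = 29980 N·m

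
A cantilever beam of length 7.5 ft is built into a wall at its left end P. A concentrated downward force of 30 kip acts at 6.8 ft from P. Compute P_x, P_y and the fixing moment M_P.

ΣF_x = 0: P_x = 0.
ΣF_y = 0: P_y − 30 = 0 → P_y = 30.00 kip.
ΣM about P: M_P − 30·6.8 = 0 → M_P = 204.0 kip·ft.

P_x = 0, P_y = 30.00 kip, M_P = 204.0 kip·ft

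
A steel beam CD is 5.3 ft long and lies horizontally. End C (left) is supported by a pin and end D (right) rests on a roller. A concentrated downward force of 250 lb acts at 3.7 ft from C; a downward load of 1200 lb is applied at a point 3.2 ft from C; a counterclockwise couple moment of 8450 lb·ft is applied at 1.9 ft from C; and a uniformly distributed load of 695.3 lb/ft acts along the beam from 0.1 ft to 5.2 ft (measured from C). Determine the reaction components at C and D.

Resultant of the distributed load: 695.3 × 5.1 = 3546.03 lb at 2.65 ft from C.
ΣM about C: D_y·5.3 − 250·3.7 − 1200·3.2 + 8450 − (695.3·5.1)·2.65 = 0 → D_y = 5711.9795/5.3 = 1077.73 ≈ 1078 lb.
ΣF_y = 0: C_y + 1077.73 − 250 − 1200 − 695.3·5.1 = 0 → C_y = 3918 lb.
ΣF_x = 0: no horizontal applied forces, so C_x = 0.

C_x = 0, C_y = 3918 lb, D_y = 1078 lb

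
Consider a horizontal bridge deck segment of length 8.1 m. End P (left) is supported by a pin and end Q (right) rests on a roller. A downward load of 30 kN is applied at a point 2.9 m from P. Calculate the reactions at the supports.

Moments about P: Q_y·8.1 − 30·2.9 = 0 → Q_y = 87/8.1 = 10.7407 ≈ 10.74 kN.
ΣF_y = 0: P_y + 10.7407 − 30 = 0 → P_y = 19.26 kN.
ΣF_x = 0: no horizontal applied forces, so P_x = 0.

P_x = 0, P_y = 19.26 kN, Q_y = 10.74 kN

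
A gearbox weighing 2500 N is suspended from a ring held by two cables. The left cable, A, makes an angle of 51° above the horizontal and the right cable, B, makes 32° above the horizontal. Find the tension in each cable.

T_A = 2136 N, T_B = 1585 N

ΣF_x = 0: −T_A·cos51° + T_B·cos32° = 0 → T_B = 0.742081·T_A.
ΣF_y = 0: T_A·sin51° + T_B·sin32° = 2500.
Substitute: T_A·(0.777146 + 0.742081·0.529919) = 2500 → T_A = 2136.04 ≈ 2136 N.
Then T_B = 0.742081 × 2136.04 = 1585 N.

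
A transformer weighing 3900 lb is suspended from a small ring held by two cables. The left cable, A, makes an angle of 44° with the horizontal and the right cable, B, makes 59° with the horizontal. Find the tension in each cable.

ΣF_x = 0: −T_A·cos44° + T_B·cos59° = 0 → T_B = 1.39667·T_A.
ΣF_y = 0: T_A·sin44° + T_B·sin59° = 3900.
Substitute: T_A·(0.694658 + 1.39667·0.857167) = 3900 → T_A = 2061.49 ≈ 2061 lb.
Then T_B = 1.39667 × 2061.49 = 2879 lb.

T_A = 2061 lb, T_B = 2879 lb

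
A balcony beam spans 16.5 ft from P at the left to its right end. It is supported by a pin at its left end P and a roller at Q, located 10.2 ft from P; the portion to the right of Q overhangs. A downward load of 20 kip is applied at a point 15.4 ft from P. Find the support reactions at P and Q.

Taking moments about P: Q_y·10.2 − 20·15.4 = 0 → Q_y = 308/10.2 = 30.1961 ≈ 30.20 kip.
ΣF_y = 0: P_y + 30.1961 − 20 = 0 → P_y = -10.20 kip.
ΣF_x = 0: no horizontal applied forces, so P_x = 0.

P_x = 0, P_y = -10.20 kip, Q_y = 30.20 kip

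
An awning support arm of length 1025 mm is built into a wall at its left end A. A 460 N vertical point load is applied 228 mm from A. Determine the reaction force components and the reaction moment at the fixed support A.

A_x = 0, A_y = 460.0 N, M_A = 104900 N·mm

ΣF_x = 0: A_x = 0.
ΣF_y = 0: A_y − 460 = 0 → A_y = 460.0 N.
ΣM about A: M_A − 460·228 = 0 → M_A = 104900 N·mm.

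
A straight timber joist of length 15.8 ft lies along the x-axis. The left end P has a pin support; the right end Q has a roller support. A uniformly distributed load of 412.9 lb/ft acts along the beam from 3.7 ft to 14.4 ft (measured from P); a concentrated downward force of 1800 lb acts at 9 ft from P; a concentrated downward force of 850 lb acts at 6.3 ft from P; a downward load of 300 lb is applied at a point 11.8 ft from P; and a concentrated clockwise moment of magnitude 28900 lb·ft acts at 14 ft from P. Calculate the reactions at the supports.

Resultant of the distributed load: 412.9 × 10.7 = 4418.03 lb at 9.05 ft from P.
Moments about P: Q_y·15.8 − (412.9·10.7)·9.05 − 1800·9 − 850·6.3 − 300·11.8 − 28900 = 0 → Q_y = 93978.1715/15.8 = 5947.99 ≈ 5948 lb.
ΣF_y = 0: P_y + 5947.99 − 412.9·10.7 − 1800 − 850 − 300 = 0 → P_y = 1420 lb.
ΣF_x = 0: no horizontal applied forces, so P_x = 0.

P_x = 0, P_y = 1420 lb, Q_y = 5948 lb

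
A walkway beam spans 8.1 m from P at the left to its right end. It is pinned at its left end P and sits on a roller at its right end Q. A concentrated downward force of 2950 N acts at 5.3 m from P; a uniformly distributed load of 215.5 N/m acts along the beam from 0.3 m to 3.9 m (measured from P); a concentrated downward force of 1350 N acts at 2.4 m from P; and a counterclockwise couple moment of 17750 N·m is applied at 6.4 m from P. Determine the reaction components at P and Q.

P_x = 0, P_y = 4736 N, Q_y = 340.0 N

Resultant of the distributed load: 215.5 × 3.6 = 775.8 N at 2.1 m from P.
Taking moments about P: Q_y·8.1 − 2950·5.3 − (215.5·3.6)·2.1 − 1350·2.4 + 17750 = 0 → Q_y = 2754.18/8.1 = 340.022 ≈ 340.0 N.
ΣF_y = 0: P_y + 340.022 − 2950 − 215.5·3.6 − 1350 = 0 → P_y = 4736 N.
ΣF_x = 0: no horizontal applied forces, so P_x = 0.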